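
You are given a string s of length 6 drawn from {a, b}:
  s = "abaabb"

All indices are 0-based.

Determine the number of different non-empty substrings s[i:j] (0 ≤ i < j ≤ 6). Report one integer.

rank→(start, suffix):
  0 → (2, 'aabb')
  1 → (0, 'abaabb')
  2 → (3, 'abb')
  3 → (5, 'b')
  4 → (1, 'baabb')
  5 → (4, 'bb')

SA = [2, 0, 3, 5, 1, 4]
i: (SA[i-1],SA[i]) lcp shared
  1: (2,0) 1 'a'
  2: (0,3) 2 'ab'
  3: (3,5) 0 ''
  4: (5,1) 1 'b'
  5: (1,4) 1 'b'

n(n+1)/2 = 6·7/2 = 21
Σ LCP = 0 + 1 + 2 + 0 + 1 + 1 = 5
distinct = 21 − 5 = 16

16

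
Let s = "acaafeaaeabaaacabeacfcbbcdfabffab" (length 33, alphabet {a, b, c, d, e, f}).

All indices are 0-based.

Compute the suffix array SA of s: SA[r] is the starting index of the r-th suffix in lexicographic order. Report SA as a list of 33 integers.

[11, 12, 6, 2, 31, 9, 15, 27, 0, 13, 18, 7, 3, 32, 10, 22, 23, 16, 28, 1, 14, 21, 24, 19, 25, 5, 8, 17, 30, 26, 20, 4, 29]

rank | idx | suffix
   0 |  11 | aaacabeacfcbbcdfabffab
   1 |  12 | aacabeacfcbbcdfabffab
   2 |   6 | aaeabaaacabeacfcbbcdfabffab
   3 |   2 | aafeaaeabaaacabeacfcbbcdfabffab
   4 |  31 | ab
   5 |   9 | abaaacabeacfcbbcdfabffab
   6 |  15 | abeacfcbbcdfabffab
   7 |  27 | abffab
   8 |   0 | acaafeaaeabaaacabeacfcbbcdfabffab
   9 |  13 | acabeacfcbbcdfabffab
  10 |  18 | acfcbbcdfabffab
  11 |   7 | aeabaaacabeacfcbbcdfabffab
  12 |   3 | afeaaeabaaacabeacfcbbcdfabffab
  13 |  32 | b
  14 |  10 | baaacabeacfcbbcdfabffab
  15 |  22 | bbcdfabffab
  16 |  23 | bcdfabffab
  17 |  16 | beacfcbbcdfabffab
  18 |  28 | bffab
  19 |   1 | caafeaaeabaaacabeacfcbbcdfabffab
  20 |  14 | cabeacfcbbcdfabffab
  21 |  21 | cbbcdfabffab
  22 |  24 | cdfabffab
  23 |  19 | cfcbbcdfabffab
  24 |  25 | dfabffab
  25 |   5 | eaaeabaaacabeacfcbbcdfabffab
  26 |   8 | eabaaacabeacfcbbcdfabffab
  27 |  17 | eacfcbbcdfabffab
  28 |  30 | fab
  29 |  26 | fabffab
  30 |  20 | fcbbcdfabffab
  31 |   4 | feaaeabaaacabeacfcbbcdfabffab
  32 |  29 | ffab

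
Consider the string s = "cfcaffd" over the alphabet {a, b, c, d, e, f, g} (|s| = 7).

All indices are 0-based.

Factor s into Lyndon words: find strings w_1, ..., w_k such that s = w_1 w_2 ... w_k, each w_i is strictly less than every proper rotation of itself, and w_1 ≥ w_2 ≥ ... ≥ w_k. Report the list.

["cf", "c", "affd"]

emit factor 1: 'cf' (i=0, period=2)
emit factor 2: 'c' (i=2, period=1)
emit factor 3: 'affd' (i=3, period=4)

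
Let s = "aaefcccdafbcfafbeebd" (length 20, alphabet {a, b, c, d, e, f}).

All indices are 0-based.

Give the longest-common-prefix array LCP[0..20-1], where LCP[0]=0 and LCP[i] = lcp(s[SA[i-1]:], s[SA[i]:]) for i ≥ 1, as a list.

[0, 1, 1, 3, 0, 1, 1, 0, 2, 1, 1, 0, 1, 0, 1, 1, 0, 1, 2, 1]

rank→(start, suffix):
  0 → (0, 'aaefcccdafbcfafbeebd')
  1 → (1, 'aefcccdafbcfafbeebd')
  2 → (8, 'afbcfafbeebd')
  3 → (13, 'afbeebd')
  4 → (10, 'bcfafbeebd')
  5 → (18, 'bd')
  6 → (15, 'beebd')
  7 → (4, 'cccdafbcfafbeebd')
  8 → (5, 'ccdafbcfafbeebd')
  9 → (6, 'cdafbcfafbeebd')
  10 → (11, 'cfafbeebd')
  11 → (19, 'd')
  12 → (7, 'dafbcfafbeebd')
  13 → (17, 'ebd')
  14 → (16, 'eebd')
  15 → (2, 'efcccdafbcfafbeebd')
  16 → (12, 'fafbeebd')
  17 → (9, 'fbcfafbeebd')
  18 → (14, 'fbeebd')
  19 → (3, 'fcccdafbcfafbeebd')

SA = [0, 1, 8, 13, 10, 18, 15, 4, 5, 6, 11, 19, 7, 17, 16, 2, 12, 9, 14, 3]
[i] adj suffixes → lcp
  [1] 0/1 → 1 ('a')
  [2] 1/8 → 1 ('a')
  [3] 8/13 → 3 ('afb')
  [4] 13/10 → 0 ('')
  [5] 10/18 → 1 ('b')
  [6] 18/15 → 1 ('b')
  [7] 15/4 → 0 ('')
  [8] 4/5 → 2 ('cc')
  [9] 5/6 → 1 ('c')
  [10] 6/11 → 1 ('c')
  [11] 11/19 → 0 ('')
  [12] 19/7 → 1 ('d')
  [13] 7/17 → 0 ('')
  [14] 17/16 → 1 ('e')
  [15] 16/2 → 1 ('e')
  [16] 2/12 → 0 ('')
  [17] 12/9 → 1 ('f')
  [18] 9/14 → 2 ('fb')
  [19] 14/3 → 1 ('f')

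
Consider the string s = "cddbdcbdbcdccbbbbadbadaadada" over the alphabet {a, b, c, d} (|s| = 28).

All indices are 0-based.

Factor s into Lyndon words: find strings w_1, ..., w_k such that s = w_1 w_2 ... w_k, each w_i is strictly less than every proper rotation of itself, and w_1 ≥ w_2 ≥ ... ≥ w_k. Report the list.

["cdd", "bdc", "bd", "bcdcc", "b", "b", "b", "b", "adb", "ad", "aadad", "a"]

emit factor 1: 'cdd' (i=0, period=3)
emit factor 2: 'bdc' (i=3, period=3)
emit factor 3: 'bd' (i=6, period=2)
emit factor 4: 'bcdcc' (i=8, period=5)
emit factor 5: 'b' (i=13, period=1)
emit factor 6: 'b' (i=14, period=1)
emit factor 7: 'b' (i=15, period=1)
emit factor 8: 'b' (i=16, period=1)
emit factor 9: 'adb' (i=17, period=3)
emit factor 10: 'ad' (i=20, period=2)
emit factor 11: 'aadad' (i=22, period=5)
emit factor 12: 'a' (i=27, period=1)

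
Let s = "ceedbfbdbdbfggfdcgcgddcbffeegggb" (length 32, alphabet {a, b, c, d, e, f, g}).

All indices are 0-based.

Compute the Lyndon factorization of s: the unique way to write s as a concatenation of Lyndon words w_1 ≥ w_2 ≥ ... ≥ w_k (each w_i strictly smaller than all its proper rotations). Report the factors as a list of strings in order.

emit factor 1: 'ceed' (i=0, period=4)
emit factor 2: 'bf' (i=4, period=2)
emit factor 3: 'bdbdbfggfdcgcgddcbffeeggg' (i=6, period=25)
emit factor 4: 'b' (i=31, period=1)

["ceed", "bf", "bdbdbfggfdcgcgddcbffeeggg", "b"]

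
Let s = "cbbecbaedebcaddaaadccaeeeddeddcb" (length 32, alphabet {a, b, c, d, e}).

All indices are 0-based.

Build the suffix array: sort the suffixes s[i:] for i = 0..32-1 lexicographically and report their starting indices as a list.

[15, 16, 17, 12, 6, 21, 31, 5, 1, 10, 2, 11, 20, 30, 4, 0, 19, 14, 29, 18, 13, 28, 25, 8, 26, 9, 3, 27, 24, 7, 23, 22]

sorted suffixes:
  #0 SA[0]=15  'aaadccaeeeddeddcb'
  #1 SA[1]=16  'aadccaeeeddeddcb'
  #2 SA[2]=17  'adccaeeeddeddcb'
  #3 SA[3]=12  'addaaadccaeeeddeddcb'
  #4 SA[4]=6  'aedebcaddaaadccaeeeddeddcb'
  #5 SA[5]=21  'aeeeddeddcb'
  #6 SA[6]=31  'b'
  #7 SA[7]=5  'baedebcaddaaadccaeeeddeddcb'
  #8 SA[8]=1  'bbecbaedebcaddaaadccaeeeddeddcb'
  #9 SA[9]=10  'bcaddaaadccaeeeddeddcb'
  #10 SA[10]=2  'becbaedebcaddaaadccaeeeddeddcb'
  #11 SA[11]=11  'caddaaadccaeeeddeddcb'
  #12 SA[12]=20  'caeeeddeddcb'
  #13 SA[13]=30  'cb'
  #14 SA[14]=4  'cbaedebcaddaaadccaeeeddeddcb'
  #15 SA[15]=0  'cbbecbaedebcaddaaadccaeeeddeddcb'
  #16 SA[16]=19  'ccaeeeddeddcb'
  #17 SA[17]=14  'daaadccaeeeddeddcb'
  #18 SA[18]=29  'dcb'
  #19 SA[19]=18  'dccaeeeddeddcb'
  #20 SA[20]=13  'ddaaadccaeeeddeddcb'
  #21 SA[21]=28  'ddcb'
  #22 SA[22]=25  'ddeddcb'
  #23 SA[23]=8  'debcaddaaadccaeeeddeddcb'
  #24 SA[24]=26  'deddcb'
  #25 SA[25]=9  'ebcaddaaadccaeeeddeddcb'
  #26 SA[26]=3  'ecbaedebcaddaaadccaeeeddeddcb'
  #27 SA[27]=27  'eddcb'
  #28 SA[28]=24  'eddeddcb'
  #29 SA[29]=7  'edebcaddaaadccaeeeddeddcb'
  #30 SA[30]=23  'eeddeddcb'
  #31 SA[31]=22  'eeeddeddcb'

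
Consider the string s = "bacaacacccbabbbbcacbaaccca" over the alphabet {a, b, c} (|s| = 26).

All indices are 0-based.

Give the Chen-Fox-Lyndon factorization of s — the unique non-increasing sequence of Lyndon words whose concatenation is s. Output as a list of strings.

["b", "ac", "aacacccbabbbbcacbaaccc", "a"]

emit factor 1: 'b' (i=0, period=1)
emit factor 2: 'ac' (i=1, period=2)
emit factor 3: 'aacacccbabbbbcacbaaccc' (i=3, period=22)
emit factor 4: 'a' (i=25, period=1)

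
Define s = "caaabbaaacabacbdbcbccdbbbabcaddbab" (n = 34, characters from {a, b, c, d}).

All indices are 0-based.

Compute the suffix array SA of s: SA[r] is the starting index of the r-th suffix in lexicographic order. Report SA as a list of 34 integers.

[1, 6, 2, 7, 32, 10, 3, 25, 8, 12, 28, 33, 5, 31, 24, 11, 4, 23, 22, 26, 16, 18, 14, 0, 9, 27, 17, 13, 19, 20, 30, 21, 15, 29]

rank→(start, suffix):
  0 → (1, 'aaabbaaacabacbdbcbccdbbbabcaddbab')
  1 → (6, 'aaacabacbdbcbccdbbbabcaddbab')
  2 → (2, 'aabbaaacabacbdbcbccdbbbabcaddbab')
  3 → (7, 'aacabacbdbcbccdbbbabcaddbab')
  4 → (32, 'ab')
  5 → (10, 'abacbdbcbccdbbbabcaddbab')
  6 → (3, 'abbaaacabacbdbcbccdbbbabcaddbab')
  7 → (25, 'abcaddbab')
  8 → (8, 'acabacbdbcbccdbbbabcaddbab')
  9 → (12, 'acbdbcbccdbbbabcaddbab')
  10 → (28, 'addbab')
  11 → (33, 'b')
  12 → (5, 'baaacabacbdbcbccdbbbabcaddbab')
  13 → (31, 'bab')
  14 → (24, 'babcaddbab')
  15 → (11, 'bacbdbcbccdbbbabcaddbab')
  16 → (4, 'bbaaacabacbdbcbccdbbbabcaddbab')
  17 → (23, 'bbabcaddbab')
  18 → (22, 'bbbabcaddbab')
  19 → (26, 'bcaddbab')
  20 → (16, 'bcbccdbbbabcaddbab')
  21 → (18, 'bccdbbbabcaddbab')
  22 → (14, 'bdbcbccdbbbabcaddbab')
  23 → (0, 'caaabbaaacabacbdbcbccdbbbabcaddbab')
  24 → (9, 'cabacbdbcbccdbbbabcaddbab')
  25 → (27, 'caddbab')
  26 → (17, 'cbccdbbbabcaddbab')
  27 → (13, 'cbdbcbccdbbbabcaddbab')
  28 → (19, 'ccdbbbabcaddbab')
  29 → (20, 'cdbbbabcaddbab')
  30 → (30, 'dbab')
  31 → (21, 'dbbbabcaddbab')
  32 → (15, 'dbcbccdbbbabcaddbab')
  33 → (29, 'ddbab')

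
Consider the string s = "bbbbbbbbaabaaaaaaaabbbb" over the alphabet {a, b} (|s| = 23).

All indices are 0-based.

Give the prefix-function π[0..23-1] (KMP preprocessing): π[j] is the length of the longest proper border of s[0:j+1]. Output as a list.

[0, 1, 2, 3, 4, 5, 6, 7, 0, 0, 1, 0, 0, 0, 0, 0, 0, 0, 0, 1, 2, 3, 4]

π[0] = 0
j=1 s[j]='b': π[1]=1 (border 'b')
j=2 s[j]='b': π[2]=2 (border 'bb')
j=3 s[j]='b': π[3]=3 (border 'bbb')
j=4 s[j]='b': π[4]=4 (border 'bbbb')
j=5 s[j]='b': π[5]=5 (border 'bbbbb')
j=6 s[j]='b': π[6]=6 (border 'bbbbbb')
j=7 s[j]='b': π[7]=7 (border 'bbbbbbb')
j=8 s[j]='a': k: 7→6→5→4→3→2→1→0; π[8]=0 (border '')
j=9 s[j]='a': π[9]=0 (border '')
j=10 s[j]='b': π[10]=1 (border 'b')
j=11 s[j]='a': k: 1→0; π[11]=0 (border '')
j=12 s[j]='a': π[12]=0 (border '')
j=13 s[j]='a': π[13]=0 (border '')
j=14 s[j]='a': π[14]=0 (border '')
j=15 s[j]='a': π[15]=0 (border '')
j=16 s[j]='a': π[16]=0 (border '')
j=17 s[j]='a': π[17]=0 (border '')
j=18 s[j]='a': π[18]=0 (border '')
j=19 s[j]='b': π[19]=1 (border 'b')
j=20 s[j]='b': π[20]=2 (border 'bb')
j=21 s[j]='b': π[21]=3 (border 'bbb')
j=22 s[j]='b': π[22]=4 (border 'bbbb')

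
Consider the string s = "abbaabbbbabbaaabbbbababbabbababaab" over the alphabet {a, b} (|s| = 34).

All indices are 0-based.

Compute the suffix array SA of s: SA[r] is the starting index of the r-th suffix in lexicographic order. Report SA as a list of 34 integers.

[12, 31, 13, 3, 32, 29, 27, 19, 9, 0, 24, 21, 14, 4, 33, 11, 30, 2, 28, 26, 18, 8, 23, 20, 10, 1, 25, 17, 7, 22, 16, 6, 15, 5]

rank→(start, suffix):
  0 → (12, 'aaabbbbababbabbababaab')
  1 → (31, 'aab')
  2 → (13, 'aabbbbababbabbababaab')
  3 → (3, 'aabbbbabbaaabbbbababbabbababaab')
  4 → (32, 'ab')
  5 → (29, 'abaab')
  6 → (27, 'ababaab')
  7 → (19, 'ababbabbababaab')
  8 → (9, 'abbaaabbbbababbabbababaab')
  9 → (0, 'abbaabbbbabbaaabbbbababbabbababaab')
  10 → (24, 'abbababaab')
  11 → (21, 'abbabbababaab')
  12 → (14, 'abbbbababbabbababaab')
  13 → (4, 'abbbbabbaaabbbbababbabbababaab')
  14 → (33, 'b')
  15 → (11, 'baaabbbbababbabbababaab')
  16 → (30, 'baab')
  17 → (2, 'baabbbbabbaaabbbbababbabbababaab')
  18 → (28, 'babaab')
  19 → (26, 'bababaab')
  20 → (18, 'bababbabbababaab')
  21 → (8, 'babbaaabbbbababbabbababaab')
  22 → (23, 'babbababaab')
  23 → (20, 'babbabbababaab')
  24 → (10, 'bbaaabbbbababbabbababaab')
  25 → (1, 'bbaabbbbabbaaabbbbababbabbababaab')
  26 → (25, 'bbababaab')
  27 → (17, 'bbababbabbababaab')
  28 → (7, 'bbabbaaabbbbababbabbababaab')
  29 → (22, 'bbabbababaab')
  30 → (16, 'bbbababbabbababaab')
  31 → (6, 'bbbabbaaabbbbababbabbababaab')
  32 → (15, 'bbbbababbabbababaab')
  33 → (5, 'bbbbabbaaabbbbababbabbababaab')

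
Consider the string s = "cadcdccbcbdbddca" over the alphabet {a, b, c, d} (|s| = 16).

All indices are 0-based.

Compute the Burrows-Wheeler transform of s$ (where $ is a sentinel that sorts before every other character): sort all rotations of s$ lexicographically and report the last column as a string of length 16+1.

accccdd$cbddbdcab

rank  rotation           last
    0  $cadcdccbcbdbddca  a
    1  a$cadcdccbcbdbddc  c
    2  adcdccbcbdbddca$c  c
    3  bcbdbddca$cadcdcc  c
    4  bdbddca$cadcdccbc  c
    5  bddca$cadcdccbcbd  d
    6  ca$cadcdccbcbdbdd  d
    7  cadcdccbcbdbddca$  $
    8  cbcbdbddca$cadcdc  c
    9  cbdbddca$cadcdccb  b
   10  ccbcbdbddca$cadcd  d
   11  cdccbcbdbddca$cad  d
   12  dbddca$cadcdccbcb  b
   13  dca$cadcdccbcbdbd  d
   14  dccbcbdbddca$cadc  c
   15  dcdccbcbdbddca$ca  a
   16  ddca$cadcdccbcbdb  b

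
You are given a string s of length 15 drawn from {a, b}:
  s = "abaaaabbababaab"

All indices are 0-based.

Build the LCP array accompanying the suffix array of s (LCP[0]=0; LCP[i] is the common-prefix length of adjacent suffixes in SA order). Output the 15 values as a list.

[0, 3, 2, 3, 1, 2, 4, 3, 2, 0, 1, 3, 2, 4, 1]

rank | idx | suffix
   0 |   2 | aaaabbababaab
   1 |   3 | aaabbababaab
   2 |  12 | aab
   3 |   4 | aabbababaab
   4 |  13 | ab
   5 |   0 | abaaaabbababaab
   6 |  10 | abaab
   7 |   8 | ababaab
   8 |   5 | abbababaab
   9 |  14 | b
  10 |   1 | baaaabbababaab
  11 |  11 | baab
  12 |   9 | babaab
  13 |   7 | bababaab
  14 |   6 | bbababaab

SA = [2, 3, 12, 4, 13, 0, 10, 8, 5, 14, 1, 11, 9, 7, 6]
rank  pair      lcp
   1  s[2:],s[3:]  3  'aaa'
   2  s[3:],s[12:]  2  'aa'
   3  s[12:],s[4:]  3  'aab'
   4  s[4:],s[13:]  1  'a'
   5  s[13:],s[0:]  2  'ab'
   6  s[0:],s[10:]  4  'abaa'
   7  s[10:],s[8:]  3  'aba'
   8  s[8:],s[5:]  2  'ab'
   9  s[5:],s[14:]  0  ''
  10  s[14:],s[1:]  1  'b'
  11  s[1:],s[11:]  3  'baa'
  12  s[11:],s[9:]  2  'ba'
  13  s[9:],s[7:]  4  'baba'
  14  s[7:],s[6:]  1  'b'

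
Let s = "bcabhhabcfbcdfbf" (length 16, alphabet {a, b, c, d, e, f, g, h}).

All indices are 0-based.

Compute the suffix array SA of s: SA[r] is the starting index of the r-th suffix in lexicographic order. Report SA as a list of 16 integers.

[6, 2, 0, 10, 7, 14, 3, 1, 11, 8, 12, 15, 9, 13, 5, 4]

sorted suffixes:
  #0 SA[0]=6  'abcfbcdfbf'
  #1 SA[1]=2  'abhhabcfbcdfbf'
  #2 SA[2]=0  'bcabhhabcfbcdfbf'
  #3 SA[3]=10  'bcdfbf'
  #4 SA[4]=7  'bcfbcdfbf'
  #5 SA[5]=14  'bf'
  #6 SA[6]=3  'bhhabcfbcdfbf'
  #7 SA[7]=1  'cabhhabcfbcdfbf'
  #8 SA[8]=11  'cdfbf'
  #9 SA[9]=8  'cfbcdfbf'
  #10 SA[10]=12  'dfbf'
  #11 SA[11]=15  'f'
  #12 SA[12]=9  'fbcdfbf'
  #13 SA[13]=13  'fbf'
  #14 SA[14]=5  'habcfbcdfbf'
  #15 SA[15]=4  'hhabcfbcdfbf'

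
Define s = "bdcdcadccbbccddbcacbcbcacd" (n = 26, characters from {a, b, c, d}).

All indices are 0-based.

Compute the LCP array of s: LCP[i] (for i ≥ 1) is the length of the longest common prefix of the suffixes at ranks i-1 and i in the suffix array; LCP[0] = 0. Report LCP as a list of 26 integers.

sorted suffixes:
  #0 SA[0]=17  'acbcbcacd'
  #1 SA[1]=23  'acd'
  #2 SA[2]=5  'adccbbccddbcacbcbcacd'
  #3 SA[3]=9  'bbccddbcacbcbcacd'
  #4 SA[4]=15  'bcacbcbcacd'
  #5 SA[5]=21  'bcacd'
  #6 SA[6]=19  'bcbcacd'
  #7 SA[7]=10  'bccddbcacbcbcacd'
  #8 SA[8]=0  'bdcdcadccbbccddbcacbcbcacd'
  #9 SA[9]=16  'cacbcbcacd'
  #10 SA[10]=22  'cacd'
  #11 SA[11]=4  'cadccbbccddbcacbcbcacd'
  #12 SA[12]=8  'cbbccddbcacbcbcacd'
  #13 SA[13]=20  'cbcacd'
  #14 SA[14]=18  'cbcbcacd'
  #15 SA[15]=7  'ccbbccddbcacbcbcacd'
  #16 SA[16]=11  'ccddbcacbcbcacd'
  #17 SA[17]=24  'cd'
  #18 SA[18]=2  'cdcadccbbccddbcacbcbcacd'
  #19 SA[19]=12  'cddbcacbcbcacd'
  #20 SA[20]=25  'd'
  #21 SA[21]=14  'dbcacbcbcacd'
  #22 SA[22]=3  'dcadccbbccddbcacbcbcacd'
  #23 SA[23]=6  'dccbbccddbcacbcbcacd'
  #24 SA[24]=1  'dcdcadccbbccddbcacbcbcacd'
  #25 SA[25]=13  'ddbcacbcbcacd'

SA = [17, 23, 5, 9, 15, 21, 19, 10, 0, 16, 22, 4, 8, 20, 18, 7, 11, 24, 2, 12, 25, 14, 3, 6, 1, 13]
[i] adj suffixes → lcp
  [1] 17/23 → 2 ('ac')
  [2] 23/5 → 1 ('a')
  [3] 5/9 → 0 ('')
  [4] 9/15 → 1 ('b')
  [5] 15/21 → 4 ('bcac')
  [6] 21/19 → 2 ('bc')
  [7] 19/10 → 2 ('bc')
  [8] 10/0 → 1 ('b')
  [9] 0/16 → 0 ('')
  [10] 16/22 → 3 ('cac')
  [11] 22/4 → 2 ('ca')
  [12] 4/8 → 1 ('c')
  [13] 8/20 → 2 ('cb')
  [14] 20/18 → 3 ('cbc')
  [15] 18/7 → 1 ('c')
  [16] 7/11 → 2 ('cc')
  [17] 11/24 → 1 ('c')
  [18] 24/2 → 2 ('cd')
  [19] 2/12 → 2 ('cd')
  [20] 12/25 → 0 ('')
  [21] 25/14 → 1 ('d')
  [22] 14/3 → 1 ('d')
  [23] 3/6 → 2 ('dc')
  [24] 6/1 → 2 ('dc')
  [25] 1/13 → 1 ('d')

[0, 2, 1, 0, 1, 4, 2, 2, 1, 0, 3, 2, 1, 2, 3, 1, 2, 1, 2, 2, 0, 1, 1, 2, 2, 1]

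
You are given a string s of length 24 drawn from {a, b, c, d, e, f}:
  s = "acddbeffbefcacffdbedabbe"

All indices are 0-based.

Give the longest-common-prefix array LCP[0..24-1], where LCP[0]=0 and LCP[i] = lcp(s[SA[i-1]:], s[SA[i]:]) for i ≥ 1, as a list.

[0, 1, 2, 0, 1, 2, 2, 3, 0, 1, 1, 0, 1, 3, 1, 0, 1, 1, 2, 0, 1, 1, 1, 2]

rank→(start, suffix):
  0 → (20, 'abbe')
  1 → (0, 'acddbeffbefcacffdbedabbe')
  2 → (12, 'acffdbedabbe')
  3 → (21, 'bbe')
  4 → (22, 'be')
  5 → (17, 'bedabbe')
  6 → (8, 'befcacffdbedabbe')
  7 → (4, 'beffbefcacffdbedabbe')
  8 → (11, 'cacffdbedabbe')
  9 → (1, 'cddbeffbefcacffdbedabbe')
  10 → (13, 'cffdbedabbe')
  11 → (19, 'dabbe')
  12 → (16, 'dbedabbe')
  13 → (3, 'dbeffbefcacffdbedabbe')
  14 → (2, 'ddbeffbefcacffdbedabbe')
  15 → (23, 'e')
  16 → (18, 'edabbe')
  17 → (9, 'efcacffdbedabbe')
  18 → (5, 'effbefcacffdbedabbe')
  19 → (7, 'fbefcacffdbedabbe')
  20 → (10, 'fcacffdbedabbe')
  21 → (15, 'fdbedabbe')
  22 → (6, 'ffbefcacffdbedabbe')
  23 → (14, 'ffdbedabbe')

SA = [20, 0, 12, 21, 22, 17, 8, 4, 11, 1, 13, 19, 16, 3, 2, 23, 18, 9, 5, 7, 10, 15, 6, 14]
i: (SA[i-1],SA[i]) lcp shared
  1: (20,0) 1 'a'
  2: (0,12) 2 'ac'
  3: (12,21) 0 ''
  4: (21,22) 1 'b'
  5: (22,17) 2 'be'
  6: (17,8) 2 'be'
  7: (8,4) 3 'bef'
  8: (4,11) 0 ''
  9: (11,1) 1 'c'
  10: (1,13) 1 'c'
  11: (13,19) 0 ''
  12: (19,16) 1 'd'
  13: (16,3) 3 'dbe'
  14: (3,2) 1 'd'
  15: (2,23) 0 ''
  16: (23,18) 1 'e'
  17: (18,9) 1 'e'
  18: (9,5) 2 'ef'
  19: (5,7) 0 ''
  20: (7,10) 1 'f'
  21: (10,15) 1 'f'
  22: (15,6) 1 'f'
  23: (6,14) 2 'ff'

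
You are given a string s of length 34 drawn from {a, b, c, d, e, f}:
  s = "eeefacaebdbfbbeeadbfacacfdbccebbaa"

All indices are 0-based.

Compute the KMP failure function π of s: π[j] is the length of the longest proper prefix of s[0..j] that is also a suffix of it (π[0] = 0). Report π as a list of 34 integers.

π[0] = 0
j=1 s[j]='e': π[1]=1 (border 'e')
j=2 s[j]='e': π[2]=2 (border 'ee')
j=3 s[j]='f': k: 2→1→0; π[3]=0 (border '')
j=4 s[j]='a': π[4]=0 (border '')
j=5 s[j]='c': π[5]=0 (border '')
j=6 s[j]='a': π[6]=0 (border '')
j=7 s[j]='e': π[7]=1 (border 'e')
j=8 s[j]='b': k: 1→0; π[8]=0 (border '')
j=9 s[j]='d': π[9]=0 (border '')
j=10 s[j]='b': π[10]=0 (border '')
j=11 s[j]='f': π[11]=0 (border '')
j=12 s[j]='b': π[12]=0 (border '')
j=13 s[j]='b': π[13]=0 (border '')
j=14 s[j]='e': π[14]=1 (border 'e')
j=15 s[j]='e': π[15]=2 (border 'ee')
j=16 s[j]='a': k: 2→1→0; π[16]=0 (border '')
j=17 s[j]='d': π[17]=0 (border '')
j=18 s[j]='b': π[18]=0 (border '')
j=19 s[j]='f': π[19]=0 (border '')
j=20 s[j]='a': π[20]=0 (border '')
j=21 s[j]='c': π[21]=0 (border '')
j=22 s[j]='a': π[22]=0 (border '')
j=23 s[j]='c': π[23]=0 (border '')
j=24 s[j]='f': π[24]=0 (border '')
j=25 s[j]='d': π[25]=0 (border '')
j=26 s[j]='b': π[26]=0 (border '')
j=27 s[j]='c': π[27]=0 (border '')
j=28 s[j]='c': π[28]=0 (border '')
j=29 s[j]='e': π[29]=1 (border 'e')
j=30 s[j]='b': k: 1→0; π[30]=0 (border '')
j=31 s[j]='b': π[31]=0 (border '')
j=32 s[j]='a': π[32]=0 (border '')
j=33 s[j]='a': π[33]=0 (border '')

[0, 1, 2, 0, 0, 0, 0, 1, 0, 0, 0, 0, 0, 0, 1, 2, 0, 0, 0, 0, 0, 0, 0, 0, 0, 0, 0, 0, 0, 1, 0, 0, 0, 0]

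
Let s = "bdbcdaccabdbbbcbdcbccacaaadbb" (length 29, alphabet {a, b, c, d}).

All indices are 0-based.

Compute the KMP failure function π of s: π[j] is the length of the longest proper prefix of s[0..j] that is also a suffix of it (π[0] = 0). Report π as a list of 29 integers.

π[0] = 0
j=1 s[j]='d': π[1]=0 (border '')
j=2 s[j]='b': π[2]=1 (border 'b')
j=3 s[j]='c': k: 1→0; π[3]=0 (border '')
j=4 s[j]='d': π[4]=0 (border '')
j=5 s[j]='a': π[5]=0 (border '')
j=6 s[j]='c': π[6]=0 (border '')
j=7 s[j]='c': π[7]=0 (border '')
j=8 s[j]='a': π[8]=0 (border '')
j=9 s[j]='b': π[9]=1 (border 'b')
j=10 s[j]='d': π[10]=2 (border 'bd')
j=11 s[j]='b': π[11]=3 (border 'bdb')
j=12 s[j]='b': k: 3→1→0; π[12]=1 (border 'b')
j=13 s[j]='b': k: 1→0; π[13]=1 (border 'b')
j=14 s[j]='c': k: 1→0; π[14]=0 (border '')
j=15 s[j]='b': π[15]=1 (border 'b')
j=16 s[j]='d': π[16]=2 (border 'bd')
j=17 s[j]='c': k: 2→0; π[17]=0 (border '')
j=18 s[j]='b': π[18]=1 (border 'b')
j=19 s[j]='c': k: 1→0; π[19]=0 (border '')
j=20 s[j]='c': π[20]=0 (border '')
j=21 s[j]='a': π[21]=0 (border '')
j=22 s[j]='c': π[22]=0 (border '')
j=23 s[j]='a': π[23]=0 (border '')
j=24 s[j]='a': π[24]=0 (border '')
j=25 s[j]='a': π[25]=0 (border '')
j=26 s[j]='d': π[26]=0 (border '')
j=27 s[j]='b': π[27]=1 (border 'b')
j=28 s[j]='b': k: 1→0; π[28]=1 (border 'b')

[0, 0, 1, 0, 0, 0, 0, 0, 0, 1, 2, 3, 1, 1, 0, 1, 2, 0, 1, 0, 0, 0, 0, 0, 0, 0, 0, 1, 1]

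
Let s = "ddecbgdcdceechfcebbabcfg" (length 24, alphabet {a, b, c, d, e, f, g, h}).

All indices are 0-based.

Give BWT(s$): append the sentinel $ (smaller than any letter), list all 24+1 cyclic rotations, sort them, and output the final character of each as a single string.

gbbeacedfdbegc$dcdechcfbc

rank  rotation                   last
    0  $ddecbgdcdceechfcebbabcfg  g
    1  abcfg$ddecbgdcdceechfcebb  b
    2  babcfg$ddecbgdcdceechfceb  b
    3  bbabcfg$ddecbgdcdceechfce  e
    4  bcfg$ddecbgdcdceechfcebba  a
    5  bgdcdceechfcebbabcfg$ddec  c
    6  cbgdcdceechfcebbabcfg$dde  e
    7  cdceechfcebbabcfg$ddecbgd  d
    8  cebbabcfg$ddecbgdcdceechf  f
    9  ceechfcebbabcfg$ddecbgdcd  d
   10  cfg$ddecbgdcdceechfcebbab  b
   11  chfcebbabcfg$ddecbgdcdcee  e
   12  dcdceechfcebbabcfg$ddecbg  g
   13  dceechfcebbabcfg$ddecbgdc  c
   14  ddecbgdcdceechfcebbabcfg$  $
   15  decbgdcdceechfcebbabcfg$d  d
   16  ebbabcfg$ddecbgdcdceechfc  c
   17  ecbgdcdceechfcebbabcfg$dd  d
   18  echfcebbabcfg$ddecbgdcdce  e
   19  eechfcebbabcfg$ddecbgdcdc  c
   20  fcebbabcfg$ddecbgdcdceech  h
   21  fg$ddecbgdcdceechfcebbabc  c
   22  g$ddecbgdcdceechfcebbabcf  f
   23  gdcdceechfcebbabcfg$ddecb  b
   24  hfcebbabcfg$ddecbgdcdceec  c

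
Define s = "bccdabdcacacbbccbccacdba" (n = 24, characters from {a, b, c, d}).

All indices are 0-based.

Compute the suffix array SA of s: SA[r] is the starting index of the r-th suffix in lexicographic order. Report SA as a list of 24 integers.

[23, 4, 8, 10, 19, 22, 12, 16, 13, 0, 5, 7, 9, 18, 11, 15, 17, 14, 1, 2, 20, 3, 21, 6]

rank | idx | suffix
   0 |  23 | a
   1 |   4 | abdcacacbbccbccacdba
   2 |   8 | acacbbccbccacdba
   3 |  10 | acbbccbccacdba
   4 |  19 | acdba
   5 |  22 | ba
   6 |  12 | bbccbccacdba
   7 |  16 | bccacdba
   8 |  13 | bccbccacdba
   9 |   0 | bccdabdcacacbbccbccacdba
  10 |   5 | bdcacacbbccbccacdba
  11 |   7 | cacacbbccbccacdba
  12 |   9 | cacbbccbccacdba
  13 |  18 | cacdba
  14 |  11 | cbbccbccacdba
  15 |  15 | cbccacdba
  16 |  17 | ccacdba
  17 |  14 | ccbccacdba
  18 |   1 | ccdabdcacacbbccbccacdba
  19 |   2 | cdabdcacacbbccbccacdba
  20 |  20 | cdba
  21 |   3 | dabdcacacbbccbccacdba
  22 |  21 | dba
  23 |   6 | dcacacbbccbccacdba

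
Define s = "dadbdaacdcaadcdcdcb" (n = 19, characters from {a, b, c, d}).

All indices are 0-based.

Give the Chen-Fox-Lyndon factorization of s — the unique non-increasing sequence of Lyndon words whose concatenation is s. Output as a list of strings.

["d", "adbd", "aacdcaadcdcdcb"]

emit factor 1: 'd' (i=0, period=1)
emit factor 2: 'adbd' (i=1, period=4)
emit factor 3: 'aacdcaadcdcdcb' (i=5, period=14)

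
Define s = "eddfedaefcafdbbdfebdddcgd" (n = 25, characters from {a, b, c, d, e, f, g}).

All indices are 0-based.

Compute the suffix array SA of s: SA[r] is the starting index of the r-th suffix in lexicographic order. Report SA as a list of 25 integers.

rank→(start, suffix):
  0 → (6, 'aefcafdbbdfebdddcgd')
  1 → (10, 'afdbbdfebdddcgd')
  2 → (13, 'bbdfebdddcgd')
  3 → (18, 'bdddcgd')
  4 → (14, 'bdfebdddcgd')
  5 → (9, 'cafdbbdfebdddcgd')
  6 → (22, 'cgd')
  7 → (24, 'd')
  8 → (5, 'daefcafdbbdfebdddcgd')
  9 → (12, 'dbbdfebdddcgd')
  10 → (21, 'dcgd')
  11 → (20, 'ddcgd')
  12 → (19, 'dddcgd')
  13 → (1, 'ddfedaefcafdbbdfebdddcgd')
  14 → (15, 'dfebdddcgd')
  15 → (2, 'dfedaefcafdbbdfebdddcgd')
  16 → (17, 'ebdddcgd')
  17 → (4, 'edaefcafdbbdfebdddcgd')
  18 → (0, 'eddfedaefcafdbbdfebdddcgd')
  19 → (7, 'efcafdbbdfebdddcgd')
  20 → (8, 'fcafdbbdfebdddcgd')
  21 → (11, 'fdbbdfebdddcgd')
  22 → (16, 'febdddcgd')
  23 → (3, 'fedaefcafdbbdfebdddcgd')
  24 → (23, 'gd')

[6, 10, 13, 18, 14, 9, 22, 24, 5, 12, 21, 20, 19, 1, 15, 2, 17, 4, 0, 7, 8, 11, 16, 3, 23]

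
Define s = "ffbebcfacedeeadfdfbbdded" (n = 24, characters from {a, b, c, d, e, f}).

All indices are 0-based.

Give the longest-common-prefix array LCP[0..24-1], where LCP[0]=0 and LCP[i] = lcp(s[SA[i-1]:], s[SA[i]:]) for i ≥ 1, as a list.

rank→(start, suffix):
  0 → (7, 'acedeeadfdfbbdded')
  1 → (13, 'adfdfbbdded')
  2 → (18, 'bbdded')
  3 → (4, 'bcfacedeeadfdfbbdded')
  4 → (19, 'bdded')
  5 → (2, 'bebcfacedeeadfdfbbdded')
  6 → (8, 'cedeeadfdfbbdded')
  7 → (5, 'cfacedeeadfdfbbdded')
  8 → (23, 'd')
  9 → (20, 'dded')
  10 → (21, 'ded')
  11 → (10, 'deeadfdfbbdded')
  12 → (16, 'dfbbdded')
  13 → (14, 'dfdfbbdded')
  14 → (12, 'eadfdfbbdded')
  15 → (3, 'ebcfacedeeadfdfbbdded')
  16 → (22, 'ed')
  17 → (9, 'edeeadfdfbbdded')
  18 → (11, 'eeadfdfbbdded')
  19 → (6, 'facedeeadfdfbbdded')
  20 → (17, 'fbbdded')
  21 → (1, 'fbebcfacedeeadfdfbbdded')
  22 → (15, 'fdfbbdded')
  23 → (0, 'ffbebcfacedeeadfdfbbdded')

SA = [7, 13, 18, 4, 19, 2, 8, 5, 23, 20, 21, 10, 16, 14, 12, 3, 22, 9, 11, 6, 17, 1, 15, 0]
rank  pair      lcp
   1  s[7:],s[13:]  1  'a'
   2  s[13:],s[18:]  0  ''
   3  s[18:],s[4:]  1  'b'
   4  s[4:],s[19:]  1  'b'
   5  s[19:],s[2:]  1  'b'
   6  s[2:],s[8:]  0  ''
   7  s[8:],s[5:]  1  'c'
   8  s[5:],s[23:]  0  ''
   9  s[23:],s[20:]  1  'd'
  10  s[20:],s[21:]  1  'd'
  11  s[21:],s[10:]  2  'de'
  12  s[10:],s[16:]  1  'd'
  13  s[16:],s[14:]  2  'df'
  14  s[14:],s[12:]  0  ''
  15  s[12:],s[3:]  1  'e'
  16  s[3:],s[22:]  1  'e'
  17  s[22:],s[9:]  2  'ed'
  18  s[9:],s[11:]  1  'e'
  19  s[11:],s[6:]  0  ''
  20  s[6:],s[17:]  1  'f'
  21  s[17:],s[1:]  2  'fb'
  22  s[1:],s[15:]  1  'f'
  23  s[15:],s[0:]  1  'f'

[0, 1, 0, 1, 1, 1, 0, 1, 0, 1, 1, 2, 1, 2, 0, 1, 1, 2, 1, 0, 1, 2, 1, 1]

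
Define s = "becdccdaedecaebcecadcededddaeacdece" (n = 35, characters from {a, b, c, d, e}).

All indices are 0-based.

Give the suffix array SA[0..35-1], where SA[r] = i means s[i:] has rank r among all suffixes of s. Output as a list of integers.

rank | idx | suffix
   0 |  29 | acdece
   1 |  18 | adcededddaeacdece
   2 |  27 | aeacdece
   3 |  12 | aebcecadcededddaeacdece
   4 |   7 | aedecaebcecadcededddaeacdece
   5 |  14 | bcecadcededddaeacdece
   6 |   0 | becdccdaedecaebcecadcededddaeacdece
   7 |  17 | cadcededddaeacdece
   8 |  11 | caebcecadcededddaeacdece
   9 |   4 | ccdaedecaebcecadcededddaeacdece
  10 |   5 | cdaedecaebcecadcededddaeacdece
  11 |   2 | cdccdaedecaebcecadcededddaeacdece
  12 |  30 | cdece
  13 |  33 | ce
  14 |  15 | cecadcededddaeacdece
  15 |  20 | cededddaeacdece
  16 |  26 | daeacdece
  17 |   6 | daedecaebcecadcededddaeacdece
  18 |   3 | dccdaedecaebcecadcededddaeacdece
  19 |  19 | dcededddaeacdece
  20 |  25 | ddaeacdece
  21 |  24 | dddaeacdece
  22 |   9 | decaebcecadcededddaeacdece
  23 |  31 | dece
  24 |  22 | dedddaeacdece
  25 |  34 | e
  26 |  28 | eacdece
  27 |  13 | ebcecadcededddaeacdece
  28 |  16 | ecadcededddaeacdece
  29 |  10 | ecaebcecadcededddaeacdece
  30 |   1 | ecdccdaedecaebcecadcededddaeacdece
  31 |  32 | ece
  32 |  23 | edddaeacdece
  33 |   8 | edecaebcecadcededddaeacdece
  34 |  21 | ededddaeacdece

[29, 18, 27, 12, 7, 14, 0, 17, 11, 4, 5, 2, 30, 33, 15, 20, 26, 6, 3, 19, 25, 24, 9, 31, 22, 34, 28, 13, 16, 10, 1, 32, 23, 8, 21]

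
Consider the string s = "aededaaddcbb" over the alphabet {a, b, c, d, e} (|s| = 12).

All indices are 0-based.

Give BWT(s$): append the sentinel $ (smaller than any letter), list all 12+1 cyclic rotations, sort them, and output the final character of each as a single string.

bda$bcdedaeda

rank  rotation       last
    0  $aededaaddcbb  b
    1  aaddcbb$aeded  d
    2  addcbb$aededa  a
    3  aededaaddcbb$  $
    4  b$aededaaddcb  b
    5  bb$aededaaddc  c
    6  cbb$aededaadd  d
    7  daaddcbb$aede  e
    8  dcbb$aededaad  d
    9  ddcbb$aededaa  a
   10  dedaaddcbb$ae  e
   11  edaaddcbb$aed  d
   12  ededaaddcbb$a  a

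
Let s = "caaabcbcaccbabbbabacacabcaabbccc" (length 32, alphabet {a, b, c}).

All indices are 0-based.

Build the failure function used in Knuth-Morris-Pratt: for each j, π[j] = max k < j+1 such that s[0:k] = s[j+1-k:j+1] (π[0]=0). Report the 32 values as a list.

π[0] = 0
j=1 s[j]='a': π[1]=0 (border '')
j=2 s[j]='a': π[2]=0 (border '')
j=3 s[j]='a': π[3]=0 (border '')
j=4 s[j]='b': π[4]=0 (border '')
j=5 s[j]='c': π[5]=1 (border 'c')
j=6 s[j]='b': k: 1→0; π[6]=0 (border '')
j=7 s[j]='c': π[7]=1 (border 'c')
j=8 s[j]='a': π[8]=2 (border 'ca')
j=9 s[j]='c': k: 2→0; π[9]=1 (border 'c')
j=10 s[j]='c': k: 1→0; π[10]=1 (border 'c')
j=11 s[j]='b': k: 1→0; π[11]=0 (border '')
j=12 s[j]='a': π[12]=0 (border '')
j=13 s[j]='b': π[13]=0 (border '')
j=14 s[j]='b': π[14]=0 (border '')
j=15 s[j]='b': π[15]=0 (border '')
j=16 s[j]='a': π[16]=0 (border '')
j=17 s[j]='b': π[17]=0 (border '')
j=18 s[j]='a': π[18]=0 (border '')
j=19 s[j]='c': π[19]=1 (border 'c')
j=20 s[j]='a': π[20]=2 (border 'ca')
j=21 s[j]='c': k: 2→0; π[21]=1 (border 'c')
j=22 s[j]='a': π[22]=2 (border 'ca')
j=23 s[j]='b': k: 2→0; π[23]=0 (border '')
j=24 s[j]='c': π[24]=1 (border 'c')
j=25 s[j]='a': π[25]=2 (border 'ca')
j=26 s[j]='a': π[26]=3 (border 'caa')
j=27 s[j]='b': k: 3→0; π[27]=0 (border '')
j=28 s[j]='b': π[28]=0 (border '')
j=29 s[j]='c': π[29]=1 (border 'c')
j=30 s[j]='c': k: 1→0; π[30]=1 (border 'c')
j=31 s[j]='c': k: 1→0; π[31]=1 (border 'c')

[0, 0, 0, 0, 0, 1, 0, 1, 2, 1, 1, 0, 0, 0, 0, 0, 0, 0, 0, 1, 2, 1, 2, 0, 1, 2, 3, 0, 0, 1, 1, 1]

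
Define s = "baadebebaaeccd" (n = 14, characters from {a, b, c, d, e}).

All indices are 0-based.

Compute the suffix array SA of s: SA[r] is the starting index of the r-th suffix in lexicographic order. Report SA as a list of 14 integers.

[1, 8, 2, 9, 0, 7, 5, 11, 12, 13, 3, 6, 4, 10]

rank→(start, suffix):
  0 → (1, 'aadebebaaeccd')
  1 → (8, 'aaeccd')
  2 → (2, 'adebebaaeccd')
  3 → (9, 'aeccd')
  4 → (0, 'baadebebaaeccd')
  5 → (7, 'baaeccd')
  6 → (5, 'bebaaeccd')
  7 → (11, 'ccd')
  8 → (12, 'cd')
  9 → (13, 'd')
  10 → (3, 'debebaaeccd')
  11 → (6, 'ebaaeccd')
  12 → (4, 'ebebaaeccd')
  13 → (10, 'eccd')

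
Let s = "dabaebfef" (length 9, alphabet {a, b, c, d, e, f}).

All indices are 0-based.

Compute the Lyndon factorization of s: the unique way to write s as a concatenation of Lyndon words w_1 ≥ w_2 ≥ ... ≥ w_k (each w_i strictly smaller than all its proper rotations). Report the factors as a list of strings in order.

["d", "abaebfef"]

emit factor 1: 'd' (i=0, period=1)
emit factor 2: 'abaebfef' (i=1, period=8)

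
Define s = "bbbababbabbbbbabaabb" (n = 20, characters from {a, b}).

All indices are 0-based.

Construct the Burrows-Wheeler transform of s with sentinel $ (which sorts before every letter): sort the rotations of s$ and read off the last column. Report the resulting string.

rank  rotation               last
    0  $bbbababbabbbbbabaabb  b
    1  aabb$bbbababbabbbbbab  b
    2  abaabb$bbbababbabbbbb  b
    3  ababbabbbbbabaabb$bbb  b
    4  abb$bbbababbabbbbbaba  a
    5  abbabbbbbabaabb$bbbab  b
    6  abbbbbabaabb$bbbababb  b
    7  b$bbbababbabbbbbabaab  b
    8  baabb$bbbababbabbbbba  a
    9  babaabb$bbbababbabbbb  b
   10  bababbabbbbbabaabb$bb  b
   11  babbabbbbbabaabb$bbba  a
   12  babbbbbabaabb$bbbabab  b
   13  bb$bbbababbabbbbbabaa  a
   14  bbabaabb$bbbababbabbb  b
   15  bbababbabbbbbabaabb$b  b
   16  bbabbbbbabaabb$bbbaba  a
   17  bbbabaabb$bbbababbabb  b
   18  bbbababbabbbbbabaabb$  $
   19  bbbbabaabb$bbbababbab  b
   20  bbbbbabaabb$bbbababba  a

bbbbabbbabbababbab$ba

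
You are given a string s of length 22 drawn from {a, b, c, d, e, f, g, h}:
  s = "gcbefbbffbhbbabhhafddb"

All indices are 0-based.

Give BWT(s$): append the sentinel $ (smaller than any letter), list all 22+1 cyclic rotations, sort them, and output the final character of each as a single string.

bbhdbhfcbfagdfbefab$hbb

rank  rotation                 last
    0  $gcbefbbffbhbbabhhafddb  b
    1  abhhafddb$gcbefbbffbhbb  b
    2  afddb$gcbefbbffbhbbabhh  h
    3  b$gcbefbbffbhbbabhhafdd  d
    4  babhhafddb$gcbefbbffbhb  b
    5  bbabhhafddb$gcbefbbffbh  h
    6  bbffbhbbabhhafddb$gcbef  f
    7  befbbffbhbbabhhafddb$gc  c
    8  bffbhbbabhhafddb$gcbefb  b
    9  bhbbabhhafddb$gcbefbbff  f
   10  bhhafddb$gcbefbbffbhbba  a
   11  cbefbbffbhbbabhhafddb$g  g
   12  db$gcbefbbffbhbbabhhafd  d
   13  ddb$gcbefbbffbhbbabhhaf  f
   14  efbbffbhbbabhhafddb$gcb  b
   15  fbbffbhbbabhhafddb$gcbe  e
   16  fbhbbabhhafddb$gcbefbbf  f
   17  fddb$gcbefbbffbhbbabhha  a
   18  ffbhbbabhhafddb$gcbefbb  b
   19  gcbefbbffbhbbabhhafddb$  $
   20  hafddb$gcbefbbffbhbbabh  h
   21  hbbabhhafddb$gcbefbbffb  b
   22  hhafddb$gcbefbbffbhbbab  b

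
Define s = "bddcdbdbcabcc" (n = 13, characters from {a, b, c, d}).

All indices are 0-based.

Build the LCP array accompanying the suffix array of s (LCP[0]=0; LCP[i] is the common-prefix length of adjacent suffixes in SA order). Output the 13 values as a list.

[0, 0, 2, 1, 2, 0, 1, 1, 1, 0, 2, 1, 1]

sorted suffixes:
  #0 SA[0]=9  'abcc'
  #1 SA[1]=7  'bcabcc'
  #2 SA[2]=10  'bcc'
  #3 SA[3]=5  'bdbcabcc'
  #4 SA[4]=0  'bddcdbdbcabcc'
  #5 SA[5]=12  'c'
  #6 SA[6]=8  'cabcc'
  #7 SA[7]=11  'cc'
  #8 SA[8]=3  'cdbdbcabcc'
  #9 SA[9]=6  'dbcabcc'
  #10 SA[10]=4  'dbdbcabcc'
  #11 SA[11]=2  'dcdbdbcabcc'
  #12 SA[12]=1  'ddcdbdbcabcc'

SA = [9, 7, 10, 5, 0, 12, 8, 11, 3, 6, 4, 2, 1]
i: (SA[i-1],SA[i]) lcp shared
  1: (9,7) 0 ''
  2: (7,10) 2 'bc'
  3: (10,5) 1 'b'
  4: (5,0) 2 'bd'
  5: (0,12) 0 ''
  6: (12,8) 1 'c'
  7: (8,11) 1 'c'
  8: (11,3) 1 'c'
  9: (3,6) 0 ''
  10: (6,4) 2 'db'
  11: (4,2) 1 'd'
  12: (2,1) 1 'd'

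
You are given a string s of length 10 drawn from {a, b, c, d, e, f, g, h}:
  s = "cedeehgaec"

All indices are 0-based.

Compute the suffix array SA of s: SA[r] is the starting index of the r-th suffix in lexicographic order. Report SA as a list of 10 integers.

sorted suffixes:
  #0 SA[0]=7  'aec'
  #1 SA[1]=9  'c'
  #2 SA[2]=0  'cedeehgaec'
  #3 SA[3]=2  'deehgaec'
  #4 SA[4]=8  'ec'
  #5 SA[5]=1  'edeehgaec'
  #6 SA[6]=3  'eehgaec'
  #7 SA[7]=4  'ehgaec'
  #8 SA[8]=6  'gaec'
  #9 SA[9]=5  'hgaec'

[7, 9, 0, 2, 8, 1, 3, 4, 6, 5]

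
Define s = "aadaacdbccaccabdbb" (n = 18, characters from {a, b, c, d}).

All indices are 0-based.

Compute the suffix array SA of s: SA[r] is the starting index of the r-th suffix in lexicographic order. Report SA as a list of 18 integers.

rank→(start, suffix):
  0 → (3, 'aacdbccaccabdbb')
  1 → (0, 'aadaacdbccaccabdbb')
  2 → (13, 'abdbb')
  3 → (10, 'accabdbb')
  4 → (4, 'acdbccaccabdbb')
  5 → (1, 'adaacdbccaccabdbb')
  6 → (17, 'b')
  7 → (16, 'bb')
  8 → (7, 'bccaccabdbb')
  9 → (14, 'bdbb')
  10 → (12, 'cabdbb')
  11 → (9, 'caccabdbb')
  12 → (11, 'ccabdbb')
  13 → (8, 'ccaccabdbb')
  14 → (5, 'cdbccaccabdbb')
  15 → (2, 'daacdbccaccabdbb')
  16 → (15, 'dbb')
  17 → (6, 'dbccaccabdbb')

[3, 0, 13, 10, 4, 1, 17, 16, 7, 14, 12, 9, 11, 8, 5, 2, 15, 6]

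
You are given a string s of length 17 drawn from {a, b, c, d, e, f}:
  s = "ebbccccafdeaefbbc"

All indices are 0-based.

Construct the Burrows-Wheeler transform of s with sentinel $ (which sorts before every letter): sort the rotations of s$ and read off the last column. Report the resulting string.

rank  rotation            last
    0  $ebbccccafdeaefbbc  c
    1  aefbbc$ebbccccafde  e
    2  afdeaefbbc$ebbcccc  c
    3  bbc$ebbccccafdeaef  f
    4  bbccccafdeaefbbc$e  e
    5  bc$ebbccccafdeaefb  b
    6  bccccafdeaefbbc$eb  b
    7  c$ebbccccafdeaefbb  b
    8  cafdeaefbbc$ebbccc  c
    9  ccafdeaefbbc$ebbcc  c
   10  cccafdeaefbbc$ebbc  c
   11  ccccafdeaefbbc$ebb  b
   12  deaefbbc$ebbccccaf  f
   13  eaefbbc$ebbccccafd  d
   14  ebbccccafdeaefbbc$  $
   15  efbbc$ebbccccafdea  a
   16  fbbc$ebbccccafdeae  e
   17  fdeaefbbc$ebbcccca  a

cecfebbbcccbfd$aea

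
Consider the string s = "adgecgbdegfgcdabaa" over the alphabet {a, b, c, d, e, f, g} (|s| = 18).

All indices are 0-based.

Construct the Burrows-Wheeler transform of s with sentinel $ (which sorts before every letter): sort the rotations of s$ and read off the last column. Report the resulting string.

rank  rotation             last
    0  $adgecgbdegfgcdabaa  a
    1  a$adgecgbdegfgcdaba  a
    2  aa$adgecgbdegfgcdab  b
    3  abaa$adgecgbdegfgcd  d
    4  adgecgbdegfgcdabaa$  $
    5  baa$adgecgbdegfgcda  a
    6  bdegfgcdabaa$adgecg  g
    7  cdabaa$adgecgbdegfg  g
    8  cgbdegfgcdabaa$adge  e
    9  dabaa$adgecgbdegfgc  c
   10  degfgcdabaa$adgecgb  b
   11  dgecgbdegfgcdabaa$a  a
   12  ecgbdegfgcdabaa$adg  g
   13  egfgcdabaa$adgecgbd  d
   14  fgcdabaa$adgecgbdeg  g
   15  gbdegfgcdabaa$adgec  c
   16  gcdabaa$adgecgbdegf  f
   17  gecgbdegfgcdabaa$ad  d
   18  gfgcdabaa$adgecgbde  e

aabd$aggecbagdgcfde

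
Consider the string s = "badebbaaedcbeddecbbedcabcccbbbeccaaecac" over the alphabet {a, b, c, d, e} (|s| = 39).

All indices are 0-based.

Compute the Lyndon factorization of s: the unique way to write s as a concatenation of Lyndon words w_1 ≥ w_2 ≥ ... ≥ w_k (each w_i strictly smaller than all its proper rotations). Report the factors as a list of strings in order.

["b", "adebb", "aaedcbeddecbbedcabcccbbbecc", "aaecac"]

emit factor 1: 'b' (i=0, period=1)
emit factor 2: 'adebb' (i=1, period=5)
emit factor 3: 'aaedcbeddecbbedcabcccbbbecc' (i=6, period=27)
emit factor 4: 'aaecac' (i=33, period=6)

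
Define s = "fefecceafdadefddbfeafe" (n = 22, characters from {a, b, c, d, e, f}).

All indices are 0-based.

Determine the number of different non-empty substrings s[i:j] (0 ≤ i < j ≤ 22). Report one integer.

rank | idx | suffix
   0 |  10 | adefddbfeafe
   1 |   7 | afdadefddbfeafe
   2 |  19 | afe
   3 |  16 | bfeafe
   4 |   4 | cceafdadefddbfeafe
   5 |   5 | ceafdadefddbfeafe
   6 |   9 | dadefddbfeafe
   7 |  15 | dbfeafe
   8 |  14 | ddbfeafe
   9 |  11 | defddbfeafe
  10 |  21 | e
  11 |   6 | eafdadefddbfeafe
  12 |  18 | eafe
  13 |   3 | ecceafdadefddbfeafe
  14 |  12 | efddbfeafe
  15 |   1 | efecceafdadefddbfeafe
  16 |   8 | fdadefddbfeafe
  17 |  13 | fddbfeafe
  18 |  20 | fe
  19 |  17 | feafe
  20 |   2 | fecceafdadefddbfeafe
  21 |   0 | fefecceafdadefddbfeafe

SA = [10, 7, 19, 16, 4, 5, 9, 15, 14, 11, 21, 6, 18, 3, 12, 1, 8, 13, 20, 17, 2, 0]
rank  pair      lcp
   1  s[10:],s[7:]  1  'a'
   2  s[7:],s[19:]  2  'af'
   3  s[19:],s[16:]  0  ''
   4  s[16:],s[4:]  0  ''
   5  s[4:],s[5:]  1  'c'
   6  s[5:],s[9:]  0  ''
   7  s[9:],s[15:]  1  'd'
   8  s[15:],s[14:]  1  'd'
   9  s[14:],s[11:]  1  'd'
  10  s[11:],s[21:]  0  ''
  11  s[21:],s[6:]  1  'e'
  12  s[6:],s[18:]  3  'eaf'
  13  s[18:],s[3:]  1  'e'
  14  s[3:],s[12:]  1  'e'
  15  s[12:],s[1:]  2  'ef'
  16  s[1:],s[8:]  0  ''
  17  s[8:],s[13:]  2  'fd'
  18  s[13:],s[20:]  1  'f'
  19  s[20:],s[17:]  2  'fe'
  20  s[17:],s[2:]  2  'fe'
  21  s[2:],s[0:]  2  'fe'

n(n+1)/2 = 22·23/2 = 253
Σ LCP = 0 + 1 + 2 + 0 + 0 + 1 + 0 + 1 + 1 + 1 + 0 + 1 + 3 + 1 + 1 + 2 + 0 + 2 + 1 + 2 + 2 + 2 = 24
distinct = 253 − 24 = 229

229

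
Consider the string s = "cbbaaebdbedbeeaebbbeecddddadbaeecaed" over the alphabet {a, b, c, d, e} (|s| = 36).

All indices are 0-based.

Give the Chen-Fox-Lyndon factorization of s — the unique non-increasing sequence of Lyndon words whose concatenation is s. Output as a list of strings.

["c", "b", "b", "aaebdbedbeeaebbbeecddddadbaeecaed"]

emit factor 1: 'c' (i=0, period=1)
emit factor 2: 'b' (i=1, period=1)
emit factor 3: 'b' (i=2, period=1)
emit factor 4: 'aaebdbedbeeaebbbeecddddadbaeecaed' (i=3, period=33)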